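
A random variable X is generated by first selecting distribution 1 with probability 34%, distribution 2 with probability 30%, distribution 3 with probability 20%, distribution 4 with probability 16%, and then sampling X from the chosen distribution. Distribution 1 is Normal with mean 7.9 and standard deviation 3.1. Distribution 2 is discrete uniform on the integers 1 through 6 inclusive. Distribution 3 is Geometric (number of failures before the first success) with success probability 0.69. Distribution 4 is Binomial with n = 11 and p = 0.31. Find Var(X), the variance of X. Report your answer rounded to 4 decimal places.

Per component, 1: μ=7.9, E[X²]=72.02; 2: μ=3.5, E[X²]=15.1667; 3: μ=0.449275, E[X²]=0.852972; 4: μ=3.41, E[X²]=13.981.
E[X] = 0.34·7.9 + 0.3·3.5 + 0.2·0.449275 + 0.16·3.41 = 4.37146.
E[X²] = 0.34·72.02 + 0.3·15.1667 + 0.2·0.852972 + 0.16·13.981 = 31.4444.
Var(X) = E[X²] − (E[X])² = 31.4444 − 19.1096 = 12.3347.

12.3347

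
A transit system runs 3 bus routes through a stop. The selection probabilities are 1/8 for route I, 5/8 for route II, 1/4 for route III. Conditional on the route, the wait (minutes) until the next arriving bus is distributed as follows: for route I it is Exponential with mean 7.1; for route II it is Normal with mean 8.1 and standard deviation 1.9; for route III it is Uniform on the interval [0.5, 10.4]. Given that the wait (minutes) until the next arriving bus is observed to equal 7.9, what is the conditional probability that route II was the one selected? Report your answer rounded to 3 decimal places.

Likelihoods f(7.9 | ·): I: 0.0462927; II: 0.20881; III: 0.10101.
Posterior ∝ prior × likelihood. Numerator for II: 0.625·0.20881 = 0.130506.
Normalizing constant: 0.125·0.0462927 + 0.625·0.20881 + 0.25·0.10101 = 0.161545.
P(II | observation) = 0.130506 / 0.161545 = 0.807861.

0.808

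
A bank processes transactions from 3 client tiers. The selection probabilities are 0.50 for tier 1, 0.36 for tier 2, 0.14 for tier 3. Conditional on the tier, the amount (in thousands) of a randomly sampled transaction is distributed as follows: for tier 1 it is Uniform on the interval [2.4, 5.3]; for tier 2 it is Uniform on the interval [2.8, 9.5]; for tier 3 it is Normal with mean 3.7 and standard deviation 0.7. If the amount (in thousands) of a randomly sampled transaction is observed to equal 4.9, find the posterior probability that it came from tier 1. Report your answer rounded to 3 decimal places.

0.705

Likelihoods f(4.9 | ·): 1: 0.344828; 2: 0.149254; 3: 0.131119.
Posterior ∝ prior × likelihood. Numerator for 1: 0.5·0.344828 = 0.172414.
Normalizing constant: 0.5·0.344828 + 0.36·0.149254 + 0.14·0.131119 = 0.244502.
P(1 | observation) = 0.172414 / 0.244502 = 0.705164.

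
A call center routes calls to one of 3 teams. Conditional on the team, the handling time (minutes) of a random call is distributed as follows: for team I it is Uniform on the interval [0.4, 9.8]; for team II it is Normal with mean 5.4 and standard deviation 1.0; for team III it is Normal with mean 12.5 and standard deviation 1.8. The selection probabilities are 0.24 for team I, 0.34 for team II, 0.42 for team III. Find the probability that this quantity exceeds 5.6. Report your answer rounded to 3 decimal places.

Conditional on each team, P(X > 5.6): I: 0.446809; II: 0.42074; III: 0.999937.
By total probability, P(X > 5.6) = 0.24·0.446809 + 0.34·0.42074 + 0.42·0.999937 = 0.670259.

0.670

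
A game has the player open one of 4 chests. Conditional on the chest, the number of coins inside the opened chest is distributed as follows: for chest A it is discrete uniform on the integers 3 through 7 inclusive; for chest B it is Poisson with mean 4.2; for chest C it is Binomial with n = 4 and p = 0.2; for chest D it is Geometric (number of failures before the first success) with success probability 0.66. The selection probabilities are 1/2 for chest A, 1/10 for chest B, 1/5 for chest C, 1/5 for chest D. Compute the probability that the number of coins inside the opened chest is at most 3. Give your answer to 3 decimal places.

0.537

Conditional on each chest, P(X ≤ 3): A: 0.2; B: 0.395403; C: 0.9984; D: 0.986637.
By total probability, P(X ≤ 3) = 0.5·0.2 + 0.1·0.395403 + 0.2·0.9984 + 0.2·0.986637 = 0.536548.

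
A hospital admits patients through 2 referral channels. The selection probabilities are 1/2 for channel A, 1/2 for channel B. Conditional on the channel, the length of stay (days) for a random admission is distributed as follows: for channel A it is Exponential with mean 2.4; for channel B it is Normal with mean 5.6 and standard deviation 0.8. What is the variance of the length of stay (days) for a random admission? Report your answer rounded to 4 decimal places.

Per component, A: μ=2.4, E[X²]=11.52; B: μ=5.6, E[X²]=32.
E[X] = 0.5·2.4 + 0.5·5.6 = 4.
E[X²] = 0.5·11.52 + 0.5·32 = 21.76.
Var(X) = E[X²] − (E[X])² = 21.76 − 16 = 5.76.

5.7600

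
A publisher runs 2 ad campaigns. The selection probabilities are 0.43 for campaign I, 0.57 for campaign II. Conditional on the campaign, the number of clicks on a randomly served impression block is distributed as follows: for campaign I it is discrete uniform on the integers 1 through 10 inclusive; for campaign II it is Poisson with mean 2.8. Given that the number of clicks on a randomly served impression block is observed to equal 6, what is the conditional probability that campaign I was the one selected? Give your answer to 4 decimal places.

Likelihoods P(X=6 | ·): I: 0.1; II: 0.0406997.
Posterior ∝ prior × likelihood. Numerator for I: 0.43·0.1 = 0.043.
Normalizing constant: 0.43·0.1 + 0.57·0.0406997 = 0.0661988.
P(I | observation) = 0.043 / 0.0661988 = 0.649558.

0.6496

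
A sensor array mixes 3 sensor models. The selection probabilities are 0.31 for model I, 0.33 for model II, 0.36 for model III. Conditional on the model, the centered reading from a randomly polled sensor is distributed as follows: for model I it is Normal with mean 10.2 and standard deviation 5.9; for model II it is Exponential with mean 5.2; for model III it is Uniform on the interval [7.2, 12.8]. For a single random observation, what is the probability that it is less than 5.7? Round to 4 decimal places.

0.2888

Conditional on each model, P(X < 5.7): I: 0.222818; II: 0.665846; III: 0.
By total probability, P(X < 5.7) = 0.31·0.222818 + 0.33·0.665846 + 0.36·0 = 0.288803.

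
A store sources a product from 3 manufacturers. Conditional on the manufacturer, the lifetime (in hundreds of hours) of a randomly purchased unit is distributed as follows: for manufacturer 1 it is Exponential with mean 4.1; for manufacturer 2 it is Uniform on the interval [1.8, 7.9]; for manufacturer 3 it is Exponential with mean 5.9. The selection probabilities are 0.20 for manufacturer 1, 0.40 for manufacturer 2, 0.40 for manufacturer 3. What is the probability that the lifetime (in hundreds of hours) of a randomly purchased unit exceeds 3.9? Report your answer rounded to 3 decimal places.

Conditional on each manufacturer, P(X > 3.9): 1: 0.38627; 2: 0.655738; 3: 0.516326.
By total probability, P(X > 3.9) = 0.2·0.38627 + 0.4·0.655738 + 0.4·0.516326 = 0.546079.

0.546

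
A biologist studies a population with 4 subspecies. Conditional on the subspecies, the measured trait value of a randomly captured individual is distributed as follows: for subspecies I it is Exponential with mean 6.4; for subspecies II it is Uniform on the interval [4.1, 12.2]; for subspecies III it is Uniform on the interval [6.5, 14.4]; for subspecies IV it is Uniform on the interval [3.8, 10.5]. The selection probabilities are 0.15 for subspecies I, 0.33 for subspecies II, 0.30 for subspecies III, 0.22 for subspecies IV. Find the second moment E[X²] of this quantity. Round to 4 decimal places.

For each component E[X²] = Var + (mean)², giving I: 81.92; II: 71.89; III: 114.403; IV: 54.8633.
Overall E[X²] = 0.15·81.92 + 0.33·71.89 + 0.3·114.403 + 0.22·54.8633 = 82.4026.

82.4026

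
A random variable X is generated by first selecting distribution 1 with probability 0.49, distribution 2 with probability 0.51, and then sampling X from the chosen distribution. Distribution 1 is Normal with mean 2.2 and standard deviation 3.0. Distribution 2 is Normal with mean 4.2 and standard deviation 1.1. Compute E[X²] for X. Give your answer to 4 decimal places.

For each component E[X²] = Var + (mean)², giving 1: 13.84; 2: 18.85.
Overall E[X²] = 0.49·13.84 + 0.51·18.85 = 16.3951.

16.3951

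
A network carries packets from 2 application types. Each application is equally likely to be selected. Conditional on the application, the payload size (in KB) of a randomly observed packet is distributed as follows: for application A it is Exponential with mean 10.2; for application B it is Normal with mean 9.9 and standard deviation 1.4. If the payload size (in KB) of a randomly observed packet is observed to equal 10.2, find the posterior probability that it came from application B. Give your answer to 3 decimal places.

Likelihoods f(10.2 | ·): A: 0.0360666; B: 0.278491.
Posterior ∝ prior × likelihood. Numerator for B: 0.5·0.278491 = 0.139245.
Normalizing constant: 0.5·0.0360666 + 0.5·0.278491 = 0.157279.
P(B | observation) = 0.139245 / 0.157279 = 0.885342.

0.885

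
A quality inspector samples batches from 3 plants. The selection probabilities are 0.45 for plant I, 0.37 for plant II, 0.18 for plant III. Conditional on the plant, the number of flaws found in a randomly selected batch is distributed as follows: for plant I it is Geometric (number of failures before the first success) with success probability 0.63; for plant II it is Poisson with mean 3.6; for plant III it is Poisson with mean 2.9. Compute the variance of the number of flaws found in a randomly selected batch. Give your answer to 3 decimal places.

Per component, I: μ=0.587302, E[X²]=1.27715; II: μ=3.6, E[X²]=16.56; III: μ=2.9, E[X²]=11.31.
E[X] = 0.45·0.587302 + 0.37·3.6 + 0.18·2.9 = 2.11829.
E[X²] = 0.45·1.27715 + 0.37·16.56 + 0.18·11.31 = 8.73772.
Var(X) = E[X²] − (E[X])² = 8.73772 − 4.48713 = 4.25058.

4.251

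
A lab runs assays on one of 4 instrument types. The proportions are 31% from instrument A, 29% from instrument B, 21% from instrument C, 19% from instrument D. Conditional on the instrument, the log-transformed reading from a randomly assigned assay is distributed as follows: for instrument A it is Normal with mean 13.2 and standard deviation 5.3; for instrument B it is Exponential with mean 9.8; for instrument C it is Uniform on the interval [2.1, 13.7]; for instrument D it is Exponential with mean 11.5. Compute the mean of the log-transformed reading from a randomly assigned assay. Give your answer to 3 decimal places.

10.778

Component means — A: 13.2; B: 9.8; C: 7.9; D: 11.5.
E[X] = 0.31·13.2 + 0.29·9.8 + 0.21·7.9 + 0.19·11.5 = 10.778.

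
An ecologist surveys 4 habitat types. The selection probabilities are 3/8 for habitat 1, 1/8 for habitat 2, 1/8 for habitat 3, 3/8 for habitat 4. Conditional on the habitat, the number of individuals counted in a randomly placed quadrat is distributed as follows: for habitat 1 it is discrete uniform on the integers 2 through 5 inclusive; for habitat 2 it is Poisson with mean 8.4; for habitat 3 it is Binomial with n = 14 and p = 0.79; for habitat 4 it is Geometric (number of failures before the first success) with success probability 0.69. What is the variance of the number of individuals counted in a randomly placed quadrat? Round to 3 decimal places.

Per component, 1: μ=3.5, E[X²]=13.5; 2: μ=8.4, E[X²]=78.96; 3: μ=11.06, E[X²]=124.646; 4: μ=0.449275, E[X²]=0.852972.
E[X] = 0.375·3.5 + 0.125·8.4 + 0.125·11.06 + 0.375·0.449275 = 3.91348.
E[X²] = 0.375·13.5 + 0.125·78.96 + 0.125·124.646 + 0.375·0.852972 = 30.8331.
Var(X) = E[X²] − (E[X])² = 30.8331 − 15.3153 = 15.5178.

15.518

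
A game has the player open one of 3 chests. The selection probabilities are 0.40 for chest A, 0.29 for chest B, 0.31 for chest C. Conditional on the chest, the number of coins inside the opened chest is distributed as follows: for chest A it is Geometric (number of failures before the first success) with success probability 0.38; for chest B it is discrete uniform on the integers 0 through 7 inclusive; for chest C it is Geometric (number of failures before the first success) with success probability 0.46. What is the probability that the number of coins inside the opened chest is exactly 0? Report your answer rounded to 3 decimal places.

Conditional on each chest, P(X = 0): A: 0.38; B: 0.125; C: 0.46.
By total probability, P(X = 0) = 0.4·0.38 + 0.29·0.125 + 0.31·0.46 = 0.33085.

0.331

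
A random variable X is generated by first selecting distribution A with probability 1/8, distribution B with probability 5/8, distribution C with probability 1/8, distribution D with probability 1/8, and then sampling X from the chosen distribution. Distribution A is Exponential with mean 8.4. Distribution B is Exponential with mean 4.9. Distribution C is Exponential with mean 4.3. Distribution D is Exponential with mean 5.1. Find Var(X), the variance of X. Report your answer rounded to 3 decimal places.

30.820

Per component, A: μ=8.4, E[X²]=141.12; B: μ=4.9, E[X²]=48.02; C: μ=4.3, E[X²]=36.98; D: μ=5.1, E[X²]=52.02.
E[X] = 0.125·8.4 + 0.625·4.9 + 0.125·4.3 + 0.125·5.1 = 5.2875.
E[X²] = 0.125·141.12 + 0.625·48.02 + 0.125·36.98 + 0.125·52.02 = 58.7775.
Var(X) = E[X²] − (E[X])² = 58.7775 − 27.9577 = 30.8198.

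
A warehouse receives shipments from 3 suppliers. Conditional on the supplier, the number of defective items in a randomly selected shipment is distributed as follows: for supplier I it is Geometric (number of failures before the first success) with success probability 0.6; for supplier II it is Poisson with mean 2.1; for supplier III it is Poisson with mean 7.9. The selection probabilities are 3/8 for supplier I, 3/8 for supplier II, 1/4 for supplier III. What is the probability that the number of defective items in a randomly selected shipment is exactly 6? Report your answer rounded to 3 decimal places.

0.038

Conditional on each supplier, P(X = 6): I: 0.0024576; II: 0.014587; III: 0.125171.
By total probability, P(X = 6) = 0.375·0.0024576 + 0.375·0.014587 + 0.25·0.125171 = 0.0376845.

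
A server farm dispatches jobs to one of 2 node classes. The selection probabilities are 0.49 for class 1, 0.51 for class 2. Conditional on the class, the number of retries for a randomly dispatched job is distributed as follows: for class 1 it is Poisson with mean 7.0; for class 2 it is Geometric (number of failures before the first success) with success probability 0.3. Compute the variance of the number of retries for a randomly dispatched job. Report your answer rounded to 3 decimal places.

Per component, 1: μ=7, E[X²]=56; 2: μ=2.33333, E[X²]=13.2222.
E[X] = 0.49·7 + 0.51·2.33333 = 4.62.
E[X²] = 0.49·56 + 0.51·13.2222 = 34.1833.
Var(X) = E[X²] − (E[X])² = 34.1833 − 21.3444 = 12.8389.

12.839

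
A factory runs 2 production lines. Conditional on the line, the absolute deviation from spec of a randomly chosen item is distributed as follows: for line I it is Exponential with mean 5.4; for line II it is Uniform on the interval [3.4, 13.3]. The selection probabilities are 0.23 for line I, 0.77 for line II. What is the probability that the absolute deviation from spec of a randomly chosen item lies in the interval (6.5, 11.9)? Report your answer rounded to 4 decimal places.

0.4636

Conditional on each line, P(6.5 < X < 11.9): I: 0.189687; II: 0.545455.
By total probability, P(6.5 < X < 11.9) = 0.23·0.189687 + 0.77·0.545455 = 0.463628.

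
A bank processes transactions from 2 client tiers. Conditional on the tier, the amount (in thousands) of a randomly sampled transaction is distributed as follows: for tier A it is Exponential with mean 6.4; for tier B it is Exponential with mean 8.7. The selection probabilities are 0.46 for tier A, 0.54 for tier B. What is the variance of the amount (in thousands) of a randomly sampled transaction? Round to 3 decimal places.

61.028

Per component, A: μ=6.4, E[X²]=81.92; B: μ=8.7, E[X²]=151.38.
E[X] = 0.46·6.4 + 0.54·8.7 = 7.642.
E[X²] = 0.46·81.92 + 0.54·151.38 = 119.428.
Var(X) = E[X²] − (E[X])² = 119.428 − 58.4002 = 61.0282.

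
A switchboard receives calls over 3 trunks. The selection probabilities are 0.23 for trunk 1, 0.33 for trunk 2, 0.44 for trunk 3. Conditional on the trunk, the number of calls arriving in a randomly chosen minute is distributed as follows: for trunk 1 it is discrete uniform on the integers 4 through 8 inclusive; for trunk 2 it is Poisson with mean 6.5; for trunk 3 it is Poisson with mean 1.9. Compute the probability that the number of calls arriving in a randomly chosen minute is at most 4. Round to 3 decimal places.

0.540

Conditional on each trunk, P(X ≤ 4): 1: 0.2; 2: 0.223672; 3: 0.955919.
By total probability, P(X ≤ 4) = 0.23·0.2 + 0.33·0.223672 + 0.44·0.955919 = 0.540416.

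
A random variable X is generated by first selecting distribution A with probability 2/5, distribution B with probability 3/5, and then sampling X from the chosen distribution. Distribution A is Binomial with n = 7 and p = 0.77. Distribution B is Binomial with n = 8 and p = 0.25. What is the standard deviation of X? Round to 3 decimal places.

Per component, A: μ=5.39, E[X²]=30.2918; B: μ=2, E[X²]=5.5.
E[X] = 0.4·5.39 + 0.6·2 = 3.356.
E[X²] = 0.4·30.2918 + 0.6·5.5 = 15.4167.
Var(X) = E[X²] − (E[X])² = 15.4167 − 11.2627 = 4.15398.
SD(X) = √4.15398 = 2.03813.

2.038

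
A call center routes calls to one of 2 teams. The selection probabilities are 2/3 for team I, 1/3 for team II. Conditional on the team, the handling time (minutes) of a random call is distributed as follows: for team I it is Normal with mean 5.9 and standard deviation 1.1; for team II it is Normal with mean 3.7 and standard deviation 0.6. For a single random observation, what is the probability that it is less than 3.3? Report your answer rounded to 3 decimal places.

Conditional on each team, P(X < 3.3): I: 0.00904828; II: 0.252493.
By total probability, P(X < 3.3) = 0.666667·0.00904828 + 0.333333·0.252493 = 0.0901964.

0.090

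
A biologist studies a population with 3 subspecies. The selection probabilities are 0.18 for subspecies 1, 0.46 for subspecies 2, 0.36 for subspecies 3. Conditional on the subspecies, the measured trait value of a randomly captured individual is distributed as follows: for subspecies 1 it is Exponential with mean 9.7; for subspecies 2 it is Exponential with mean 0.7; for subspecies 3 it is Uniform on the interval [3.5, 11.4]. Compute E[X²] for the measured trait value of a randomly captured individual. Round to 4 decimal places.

56.1764

For each component E[X²] = Var + (mean)², giving 1: 188.18; 2: 0.98; 3: 60.7033.
Overall E[X²] = 0.18·188.18 + 0.46·0.98 + 0.36·60.7033 = 56.1764.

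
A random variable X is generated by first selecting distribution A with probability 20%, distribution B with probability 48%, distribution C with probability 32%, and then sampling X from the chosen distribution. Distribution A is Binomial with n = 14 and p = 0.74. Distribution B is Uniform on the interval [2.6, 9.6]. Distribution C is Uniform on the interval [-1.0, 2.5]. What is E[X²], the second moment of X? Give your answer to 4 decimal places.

42.3321

For each component E[X²] = Var + (mean)², giving A: 110.023; B: 41.2933; C: 1.58333.
Overall E[X²] = 0.2·110.023 + 0.48·41.2933 + 0.32·1.58333 = 42.3321.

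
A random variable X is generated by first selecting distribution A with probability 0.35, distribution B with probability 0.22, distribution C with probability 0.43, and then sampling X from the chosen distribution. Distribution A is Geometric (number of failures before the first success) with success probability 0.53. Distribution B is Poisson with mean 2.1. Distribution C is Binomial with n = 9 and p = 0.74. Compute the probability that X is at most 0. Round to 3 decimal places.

0.212

Conditional on each component, P(X ≤ 0): A: 0.53; B: 0.122456; C: 5.4295e-06.
By total probability, P(X ≤ 0) = 0.35·0.53 + 0.22·0.122456 + 0.43·5.4295e-06 = 0.212443.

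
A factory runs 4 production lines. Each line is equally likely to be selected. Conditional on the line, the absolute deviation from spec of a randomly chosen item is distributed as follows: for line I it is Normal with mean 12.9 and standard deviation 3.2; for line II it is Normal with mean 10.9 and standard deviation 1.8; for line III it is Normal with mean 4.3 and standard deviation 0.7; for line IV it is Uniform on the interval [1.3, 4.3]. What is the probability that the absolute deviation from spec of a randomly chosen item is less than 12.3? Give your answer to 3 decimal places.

Conditional on each line, P(X < 12.3): I: 0.425634; II: 0.78165; III: 1; IV: 1.
By total probability, P(X < 12.3) = 0.25·0.425634 + 0.25·0.78165 + 0.25·1 + 0.25·1 = 0.801821.

0.802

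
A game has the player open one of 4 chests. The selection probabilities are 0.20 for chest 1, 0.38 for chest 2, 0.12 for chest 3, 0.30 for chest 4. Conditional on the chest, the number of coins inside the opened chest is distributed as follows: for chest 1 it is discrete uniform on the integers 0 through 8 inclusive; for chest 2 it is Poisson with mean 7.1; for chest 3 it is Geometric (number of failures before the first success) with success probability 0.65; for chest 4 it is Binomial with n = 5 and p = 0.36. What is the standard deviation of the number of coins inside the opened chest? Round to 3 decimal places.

Per component, 1: μ=4, E[X²]=22.6667; 2: μ=7.1, E[X²]=57.51; 3: μ=0.538462, E[X²]=1.11834; 4: μ=1.8, E[X²]=4.392.
E[X] = 0.2·4 + 0.38·7.1 + 0.12·0.538462 + 0.3·1.8 = 4.10262.
E[X²] = 0.2·22.6667 + 0.38·57.51 + 0.12·1.11834 + 0.3·4.392 = 27.8389.
Var(X) = E[X²] − (E[X])² = 27.8389 − 16.8315 = 11.0075.
SD(X) = √11.0075 = 3.31775.

3.318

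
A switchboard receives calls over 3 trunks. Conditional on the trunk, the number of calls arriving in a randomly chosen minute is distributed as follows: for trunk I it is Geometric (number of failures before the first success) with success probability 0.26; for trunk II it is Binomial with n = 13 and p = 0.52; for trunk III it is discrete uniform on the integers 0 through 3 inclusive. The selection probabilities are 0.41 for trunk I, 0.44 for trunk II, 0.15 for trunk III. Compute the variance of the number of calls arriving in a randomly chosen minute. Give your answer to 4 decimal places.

Per component, I: μ=2.84615, E[X²]=19.0473; II: μ=6.76, E[X²]=48.9424; III: μ=1.5, E[X²]=3.5.
E[X] = 0.41·2.84615 + 0.44·6.76 + 0.15·1.5 = 4.36632.
E[X²] = 0.41·19.0473 + 0.44·48.9424 + 0.15·3.5 = 29.8691.
Var(X) = E[X²] − (E[X])² = 29.8691 − 19.0648 = 10.8043.

10.8043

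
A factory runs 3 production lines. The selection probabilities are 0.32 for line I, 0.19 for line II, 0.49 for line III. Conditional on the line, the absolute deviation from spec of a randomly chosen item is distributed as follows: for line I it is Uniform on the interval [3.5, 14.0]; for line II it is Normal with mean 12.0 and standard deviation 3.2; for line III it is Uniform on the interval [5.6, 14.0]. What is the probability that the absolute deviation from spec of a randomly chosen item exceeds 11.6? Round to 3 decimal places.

Conditional on each line, P(X > 11.6): I: 0.228571; II: 0.549738; III: 0.285714.
By total probability, P(X > 11.6) = 0.32·0.228571 + 0.19·0.549738 + 0.49·0.285714 = 0.317593.

0.318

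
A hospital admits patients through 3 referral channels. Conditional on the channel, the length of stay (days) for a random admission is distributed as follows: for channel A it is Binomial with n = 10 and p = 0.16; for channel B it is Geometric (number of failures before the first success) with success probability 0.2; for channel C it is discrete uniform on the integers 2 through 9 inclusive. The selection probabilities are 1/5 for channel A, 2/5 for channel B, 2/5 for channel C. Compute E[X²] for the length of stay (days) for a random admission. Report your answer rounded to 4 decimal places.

For each component E[X²] = Var + (mean)², giving A: 3.904; B: 36; C: 35.5.
Overall E[X²] = 0.2·3.904 + 0.4·36 + 0.4·35.5 = 29.3808.

29.3808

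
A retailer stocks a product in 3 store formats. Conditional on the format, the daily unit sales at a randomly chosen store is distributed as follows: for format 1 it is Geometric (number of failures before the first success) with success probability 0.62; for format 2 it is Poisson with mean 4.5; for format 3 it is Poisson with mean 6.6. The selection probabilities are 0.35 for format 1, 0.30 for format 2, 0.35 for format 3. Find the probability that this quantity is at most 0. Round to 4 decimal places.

0.2208

Conditional on each format, P(X ≤ 0): 1: 0.62; 2: 0.011109; 3: 0.00136037.
By total probability, P(X ≤ 0) = 0.35·0.62 + 0.3·0.011109 + 0.35·0.00136037 = 0.220809.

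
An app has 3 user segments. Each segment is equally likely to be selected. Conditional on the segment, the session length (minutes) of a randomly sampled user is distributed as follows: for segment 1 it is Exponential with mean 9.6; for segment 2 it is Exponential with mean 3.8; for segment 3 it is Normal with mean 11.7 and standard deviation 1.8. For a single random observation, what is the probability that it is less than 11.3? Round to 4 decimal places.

Conditional on each segment, P(X < 11.3): 1: 0.691824; 2: 0.948885; 3: 0.41207.
By total probability, P(X < 11.3) = 0.333333·0.691824 + 0.333333·0.948885 + 0.333333·0.41207 = 0.68426.

0.6843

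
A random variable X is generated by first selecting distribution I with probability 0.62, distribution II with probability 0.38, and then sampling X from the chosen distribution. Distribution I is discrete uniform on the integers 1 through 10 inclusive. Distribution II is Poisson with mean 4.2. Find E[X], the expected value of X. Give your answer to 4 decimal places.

Component means — I: 5.5; II: 4.2.
E[X] = 0.62·5.5 + 0.38·4.2 = 5.006.

5.0060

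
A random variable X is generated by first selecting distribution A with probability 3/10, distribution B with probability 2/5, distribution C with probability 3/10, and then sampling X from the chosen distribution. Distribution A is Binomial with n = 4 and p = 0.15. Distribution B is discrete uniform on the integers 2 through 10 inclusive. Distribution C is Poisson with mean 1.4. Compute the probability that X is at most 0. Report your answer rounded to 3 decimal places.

Conditional on each component, P(X ≤ 0): A: 0.522006; B: 0; C: 0.246597.
By total probability, P(X ≤ 0) = 0.3·0.522006 + 0.4·0 + 0.3·0.246597 = 0.230581.

0.231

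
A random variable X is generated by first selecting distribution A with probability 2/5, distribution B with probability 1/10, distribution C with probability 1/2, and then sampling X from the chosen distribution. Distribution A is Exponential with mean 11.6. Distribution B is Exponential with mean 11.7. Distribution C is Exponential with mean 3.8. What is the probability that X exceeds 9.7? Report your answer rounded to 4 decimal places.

Conditional on each component, P(X > 9.7): A: 0.433351; B: 0.436459; C: 0.0778765.
By total probability, P(X > 9.7) = 0.4·0.433351 + 0.1·0.436459 + 0.5·0.0778765 = 0.255925.

0.2559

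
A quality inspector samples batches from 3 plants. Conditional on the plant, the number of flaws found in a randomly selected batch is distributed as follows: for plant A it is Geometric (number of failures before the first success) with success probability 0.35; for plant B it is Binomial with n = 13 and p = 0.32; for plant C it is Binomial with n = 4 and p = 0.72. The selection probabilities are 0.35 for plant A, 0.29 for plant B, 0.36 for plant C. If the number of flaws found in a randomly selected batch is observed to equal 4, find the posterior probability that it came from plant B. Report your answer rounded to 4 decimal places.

0.3630

Likelihoods P(X=4 | ·): A: 0.0624772; B: 0.23307; C: 0.268739.
Posterior ∝ prior × likelihood. Numerator for B: 0.29·0.23307 = 0.0675903.
Normalizing constant: 0.35·0.0624772 + 0.29·0.23307 + 0.36·0.268739 = 0.186203.
P(B | observation) = 0.0675903 / 0.186203 = 0.362992.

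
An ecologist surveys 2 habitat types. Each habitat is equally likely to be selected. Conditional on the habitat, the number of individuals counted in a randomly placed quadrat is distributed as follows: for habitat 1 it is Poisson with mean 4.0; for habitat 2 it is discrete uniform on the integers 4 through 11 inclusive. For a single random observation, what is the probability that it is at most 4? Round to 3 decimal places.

Conditional on each habitat, P(X ≤ 4): 1: 0.628837; 2: 0.125.
By total probability, P(X ≤ 4) = 0.5·0.628837 + 0.5·0.125 = 0.376918.

0.377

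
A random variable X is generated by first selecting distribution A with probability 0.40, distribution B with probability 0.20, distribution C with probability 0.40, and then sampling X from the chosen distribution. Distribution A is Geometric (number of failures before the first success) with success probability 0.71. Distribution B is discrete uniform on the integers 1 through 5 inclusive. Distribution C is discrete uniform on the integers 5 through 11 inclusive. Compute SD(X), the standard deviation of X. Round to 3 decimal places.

3.740

Per component, A: μ=0.408451, E[X²]=0.742115; B: μ=3, E[X²]=11; C: μ=8, E[X²]=68.
E[X] = 0.4·0.408451 + 0.2·3 + 0.4·8 = 3.96338.
E[X²] = 0.4·0.742115 + 0.2·11 + 0.4·68 = 29.6968.
Var(X) = E[X²] − (E[X])² = 29.6968 − 15.7084 = 13.9885.
SD(X) = √13.9885 = 3.74012.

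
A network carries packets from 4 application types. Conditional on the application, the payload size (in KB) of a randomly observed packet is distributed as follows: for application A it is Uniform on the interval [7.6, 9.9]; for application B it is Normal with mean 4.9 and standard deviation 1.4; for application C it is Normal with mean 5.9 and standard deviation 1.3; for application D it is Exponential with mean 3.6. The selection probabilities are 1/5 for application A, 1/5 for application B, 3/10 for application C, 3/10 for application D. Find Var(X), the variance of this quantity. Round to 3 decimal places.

Per component, A: μ=8.75, E[X²]=77.0033; B: μ=4.9, E[X²]=25.97; C: μ=5.9, E[X²]=36.5; D: μ=3.6, E[X²]=25.92.
E[X] = 0.2·8.75 + 0.2·4.9 + 0.3·5.9 + 0.3·3.6 = 5.58.
E[X²] = 0.2·77.0033 + 0.2·25.97 + 0.3·36.5 + 0.3·25.92 = 39.3207.
Var(X) = E[X²] − (E[X])² = 39.3207 − 31.1364 = 8.18427.

8.184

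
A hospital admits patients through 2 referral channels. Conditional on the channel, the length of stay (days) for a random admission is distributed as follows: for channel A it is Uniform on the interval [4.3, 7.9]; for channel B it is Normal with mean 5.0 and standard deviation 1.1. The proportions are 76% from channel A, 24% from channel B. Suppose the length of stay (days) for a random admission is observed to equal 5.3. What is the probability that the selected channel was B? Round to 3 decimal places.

0.284

Likelihoods f(5.3 | ·): A: 0.277778; B: 0.349435.
Posterior ∝ prior × likelihood. Numerator for B: 0.24·0.349435 = 0.0838643.
Normalizing constant: 0.76·0.277778 + 0.24·0.349435 = 0.294975.
P(B | observation) = 0.0838643 / 0.294975 = 0.284309.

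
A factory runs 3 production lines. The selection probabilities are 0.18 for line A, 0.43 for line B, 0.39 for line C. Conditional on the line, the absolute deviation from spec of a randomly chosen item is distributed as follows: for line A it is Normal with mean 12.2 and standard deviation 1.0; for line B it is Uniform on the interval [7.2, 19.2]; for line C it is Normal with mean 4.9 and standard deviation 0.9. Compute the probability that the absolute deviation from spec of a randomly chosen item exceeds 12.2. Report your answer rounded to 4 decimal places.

0.3408

Conditional on each line, P(X > 12.2): A: 0.5; B: 0.583333; C: 2.22045e-16.
By total probability, P(X > 12.2) = 0.18·0.5 + 0.43·0.583333 + 0.39·2.22045e-16 = 0.340833.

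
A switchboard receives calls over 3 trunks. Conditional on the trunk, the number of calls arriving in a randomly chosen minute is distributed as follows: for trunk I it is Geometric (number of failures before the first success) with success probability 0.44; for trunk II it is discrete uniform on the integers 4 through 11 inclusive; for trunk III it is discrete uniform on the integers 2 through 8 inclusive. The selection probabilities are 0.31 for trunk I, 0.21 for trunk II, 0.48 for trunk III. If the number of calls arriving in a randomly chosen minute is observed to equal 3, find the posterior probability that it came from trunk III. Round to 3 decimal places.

Likelihoods P(X=3 | ·): I: 0.077271; II: 0; III: 0.142857.
Posterior ∝ prior × likelihood. Numerator for III: 0.48·0.142857 = 0.0685714.
Normalizing constant: 0.31·0.077271 + 0.21·0 + 0.48·0.142857 = 0.0925255.
P(III | observation) = 0.0685714 / 0.0925255 = 0.741109.

0.741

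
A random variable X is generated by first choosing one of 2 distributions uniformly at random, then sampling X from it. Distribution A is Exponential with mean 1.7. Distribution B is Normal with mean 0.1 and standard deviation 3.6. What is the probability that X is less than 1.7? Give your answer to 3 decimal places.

Conditional on each component, P(X < 1.7): A: 0.632121; B: 0.671639.
By total probability, P(X < 1.7) = 0.5·0.632121 + 0.5·0.671639 = 0.65188.

0.652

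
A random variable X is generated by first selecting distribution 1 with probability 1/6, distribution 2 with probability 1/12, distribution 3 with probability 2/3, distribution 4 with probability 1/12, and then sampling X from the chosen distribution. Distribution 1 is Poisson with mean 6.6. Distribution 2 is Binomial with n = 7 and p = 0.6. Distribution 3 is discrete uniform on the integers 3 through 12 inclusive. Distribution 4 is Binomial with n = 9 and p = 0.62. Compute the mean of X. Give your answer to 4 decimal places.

6.9150

Component means — 1: 6.6; 2: 4.2; 3: 7.5; 4: 5.58.
E[X] = 0.166667·6.6 + 0.0833333·4.2 + 0.666667·7.5 + 0.0833333·5.58 = 6.915.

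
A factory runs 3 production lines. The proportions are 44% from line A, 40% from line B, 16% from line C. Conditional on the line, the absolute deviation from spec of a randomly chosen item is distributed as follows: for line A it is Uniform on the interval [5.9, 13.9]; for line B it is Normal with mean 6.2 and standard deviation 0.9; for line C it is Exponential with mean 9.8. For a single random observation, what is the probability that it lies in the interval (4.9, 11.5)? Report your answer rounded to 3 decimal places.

Conditional on each line, P(4.9 < X < 11.5): A: 0.7; B: 0.925693; C: 0.297239.
By total probability, P(4.9 < X < 11.5) = 0.44·0.7 + 0.4·0.925693 + 0.16·0.297239 = 0.725835.

0.726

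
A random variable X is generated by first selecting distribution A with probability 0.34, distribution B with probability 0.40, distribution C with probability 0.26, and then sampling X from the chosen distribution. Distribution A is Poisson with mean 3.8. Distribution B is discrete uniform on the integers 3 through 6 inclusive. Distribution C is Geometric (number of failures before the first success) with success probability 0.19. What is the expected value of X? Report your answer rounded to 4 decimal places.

4.2004

Component means — A: 3.8; B: 4.5; C: 4.26316.
E[X] = 0.34·3.8 + 0.4·4.5 + 0.26·4.26316 = 4.20042.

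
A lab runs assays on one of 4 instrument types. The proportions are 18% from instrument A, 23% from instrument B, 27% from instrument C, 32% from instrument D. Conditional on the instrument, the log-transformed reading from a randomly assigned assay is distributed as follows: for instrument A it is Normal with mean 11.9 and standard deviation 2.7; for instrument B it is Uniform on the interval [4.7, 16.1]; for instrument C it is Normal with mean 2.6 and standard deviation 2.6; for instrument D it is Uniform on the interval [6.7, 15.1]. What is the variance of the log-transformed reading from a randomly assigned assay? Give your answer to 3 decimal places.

21.613

Per component, A: μ=11.9, E[X²]=148.9; B: μ=10.4, E[X²]=118.99; C: μ=2.6, E[X²]=13.52; D: μ=10.9, E[X²]=124.69.
E[X] = 0.18·11.9 + 0.23·10.4 + 0.27·2.6 + 0.32·10.9 = 8.724.
E[X²] = 0.18·148.9 + 0.23·118.99 + 0.27·13.52 + 0.32·124.69 = 97.7209.
Var(X) = E[X²] − (E[X])² = 97.7209 − 76.1082 = 21.6127.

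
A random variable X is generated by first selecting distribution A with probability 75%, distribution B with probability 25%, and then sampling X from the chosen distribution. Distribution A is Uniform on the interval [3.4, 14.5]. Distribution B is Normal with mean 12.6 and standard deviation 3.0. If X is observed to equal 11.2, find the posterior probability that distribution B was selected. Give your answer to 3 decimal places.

Likelihoods f(11.2 | ·): A: 0.0900901; B: 0.119261.
Posterior ∝ prior × likelihood. Numerator for B: 0.25·0.119261 = 0.0298153.
Normalizing constant: 0.75·0.0900901 + 0.25·0.119261 = 0.0973829.
P(B | observation) = 0.0298153 / 0.0973829 = 0.306166.

0.306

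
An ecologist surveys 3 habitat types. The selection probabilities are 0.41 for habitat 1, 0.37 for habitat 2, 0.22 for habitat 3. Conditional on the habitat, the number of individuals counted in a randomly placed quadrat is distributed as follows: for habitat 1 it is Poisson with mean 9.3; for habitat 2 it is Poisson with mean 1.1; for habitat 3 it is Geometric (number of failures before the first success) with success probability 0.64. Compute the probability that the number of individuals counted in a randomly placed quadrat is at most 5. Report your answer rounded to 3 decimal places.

0.630

Conditional on each habitat, P(X ≤ 5): 1: 0.0986498; 2: 0.999032; 3: 0.997823.
By total probability, P(X ≤ 5) = 0.41·0.0986498 + 0.37·0.999032 + 0.22·0.997823 = 0.629609.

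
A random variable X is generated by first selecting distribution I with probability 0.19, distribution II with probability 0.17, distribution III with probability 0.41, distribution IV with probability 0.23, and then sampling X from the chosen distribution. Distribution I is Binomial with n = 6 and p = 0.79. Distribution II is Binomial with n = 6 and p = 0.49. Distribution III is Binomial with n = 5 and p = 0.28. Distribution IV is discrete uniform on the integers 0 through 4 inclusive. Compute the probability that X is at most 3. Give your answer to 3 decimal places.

Conditional on each component, P(X ≤ 3): I: 0.111549; II: 0.674808; III: 0.976151; IV: 0.8.
By total probability, P(X ≤ 3) = 0.19·0.111549 + 0.17·0.674808 + 0.41·0.976151 + 0.23·0.8 = 0.720134.

0.720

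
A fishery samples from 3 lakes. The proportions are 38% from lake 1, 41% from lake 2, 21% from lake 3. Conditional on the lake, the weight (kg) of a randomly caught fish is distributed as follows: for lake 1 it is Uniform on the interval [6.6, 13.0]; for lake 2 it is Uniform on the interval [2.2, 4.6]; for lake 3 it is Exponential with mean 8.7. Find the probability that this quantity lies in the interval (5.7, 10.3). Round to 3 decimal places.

Conditional on each lake, P(5.7 < X < 10.3): 1: 0.578125; 2: 0; 3: 0.213272.
By total probability, P(5.7 < X < 10.3) = 0.38·0.578125 + 0.41·0 + 0.21·0.213272 = 0.264475.

0.264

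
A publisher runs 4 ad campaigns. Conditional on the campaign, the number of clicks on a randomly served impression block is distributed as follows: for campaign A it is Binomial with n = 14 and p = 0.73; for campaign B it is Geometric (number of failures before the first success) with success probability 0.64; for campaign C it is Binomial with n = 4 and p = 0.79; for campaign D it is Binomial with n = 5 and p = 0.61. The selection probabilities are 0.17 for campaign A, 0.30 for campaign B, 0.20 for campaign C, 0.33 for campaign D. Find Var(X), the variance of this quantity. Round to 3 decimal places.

Per component, A: μ=10.22, E[X²]=107.208; B: μ=0.5625, E[X²]=1.19531; C: μ=3.16, E[X²]=10.6492; D: μ=3.05, E[X²]=10.492.
E[X] = 0.17·10.22 + 0.3·0.5625 + 0.2·3.16 + 0.33·3.05 = 3.54465.
E[X²] = 0.17·107.208 + 0.3·1.19531 + 0.2·10.6492 + 0.33·10.492 = 24.1761.
Var(X) = E[X²] − (E[X])² = 24.1761 − 12.5645 = 11.6116.

11.612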